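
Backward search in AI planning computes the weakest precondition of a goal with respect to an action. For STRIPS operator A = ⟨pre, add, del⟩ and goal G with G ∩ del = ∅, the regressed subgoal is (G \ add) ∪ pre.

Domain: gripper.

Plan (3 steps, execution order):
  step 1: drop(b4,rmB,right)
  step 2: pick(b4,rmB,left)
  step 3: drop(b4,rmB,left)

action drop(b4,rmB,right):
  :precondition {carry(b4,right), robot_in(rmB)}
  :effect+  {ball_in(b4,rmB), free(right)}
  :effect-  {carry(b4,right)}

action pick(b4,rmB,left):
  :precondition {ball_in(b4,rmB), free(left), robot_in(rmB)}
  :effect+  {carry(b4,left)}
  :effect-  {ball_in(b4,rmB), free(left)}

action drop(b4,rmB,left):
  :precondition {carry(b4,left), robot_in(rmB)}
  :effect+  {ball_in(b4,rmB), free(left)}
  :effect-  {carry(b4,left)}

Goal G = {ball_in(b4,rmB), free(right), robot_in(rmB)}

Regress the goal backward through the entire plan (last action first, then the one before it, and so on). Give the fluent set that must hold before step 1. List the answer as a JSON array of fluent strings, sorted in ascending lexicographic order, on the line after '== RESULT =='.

Regress step by step:
  through step 3 (drop(b4,rmB,left)): drop {ball_in(b4,rmB)}, keep {free(right), robot_in(rmB)}, require {carry(b4,left), robot_in(rmB)}
    → {carry(b4,left), free(right), robot_in(rmB)}
  through step 2 (pick(b4,rmB,left)): drop {carry(b4,left)}, keep {free(right), robot_in(rmB)}, require {ball_in(b4,rmB), free(left), robot_in(rmB)}
    → {ball_in(b4,rmB), free(left), free(right), robot_in(rmB)}
  through step 1 (drop(b4,rmB,right)): drop {ball_in(b4,rmB), free(right)}, keep {free(left), robot_in(rmB)}, require {carry(b4,right), robot_in(rmB)}
    → {carry(b4,right), free(left), robot_in(rmB)}

== RESULT ==
["carry(b4,right)", "free(left)", "robot_in(rmB)"]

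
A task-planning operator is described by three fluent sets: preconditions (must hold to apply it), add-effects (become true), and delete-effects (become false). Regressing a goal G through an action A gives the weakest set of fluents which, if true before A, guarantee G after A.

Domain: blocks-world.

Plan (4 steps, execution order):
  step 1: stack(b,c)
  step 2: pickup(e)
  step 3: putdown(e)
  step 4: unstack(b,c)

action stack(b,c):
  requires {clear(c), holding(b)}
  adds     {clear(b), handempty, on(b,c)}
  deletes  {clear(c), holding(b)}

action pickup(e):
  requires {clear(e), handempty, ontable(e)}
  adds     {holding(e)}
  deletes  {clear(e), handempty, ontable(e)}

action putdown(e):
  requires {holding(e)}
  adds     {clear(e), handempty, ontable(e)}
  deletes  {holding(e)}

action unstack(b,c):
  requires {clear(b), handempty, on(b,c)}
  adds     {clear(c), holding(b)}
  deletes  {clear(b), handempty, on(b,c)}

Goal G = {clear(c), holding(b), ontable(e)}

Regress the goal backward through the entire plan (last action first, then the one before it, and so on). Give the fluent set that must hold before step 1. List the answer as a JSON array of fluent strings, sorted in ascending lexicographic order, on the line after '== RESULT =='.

Work backward from the goal:
  through step 4 (unstack(b,c)): drop {clear(c), holding(b)}, keep {ontable(e)}, require {clear(b), handempty, on(b,c)}
    → {clear(b), handempty, on(b,c), ontable(e)}
  through step 3 (putdown(e)): drop {handempty, ontable(e)}, keep {clear(b), on(b,c)}, require {holding(e)}
    → {clear(b), holding(e), on(b,c)}
  through step 2 (pickup(e)): drop {holding(e)}, keep {clear(b), on(b,c)}, require {clear(e), handempty, ontable(e)}
    → {clear(b), clear(e), handempty, on(b,c), ontable(e)}
  through step 1 (stack(b,c)): drop {clear(b), handempty, on(b,c)}, keep {clear(e), ontable(e)}, require {clear(c), holding(b)}
    → {clear(c), clear(e), holding(b), ontable(e)}

== RESULT ==
["clear(c)", "clear(e)", "holding(b)", "ontable(e)"]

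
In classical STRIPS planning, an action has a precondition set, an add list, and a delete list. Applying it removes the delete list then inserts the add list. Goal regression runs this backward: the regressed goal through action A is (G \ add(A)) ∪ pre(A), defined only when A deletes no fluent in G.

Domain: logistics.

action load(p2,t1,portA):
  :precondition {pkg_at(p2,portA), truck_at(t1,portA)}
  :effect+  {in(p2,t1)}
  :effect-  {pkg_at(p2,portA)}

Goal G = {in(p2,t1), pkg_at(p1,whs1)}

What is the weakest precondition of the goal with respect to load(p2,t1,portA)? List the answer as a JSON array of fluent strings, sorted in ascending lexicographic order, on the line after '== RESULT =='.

Regress:
  G ∩ del = {}  (empty — regression defined)
  G \ add = {in(p2,t1), pkg_at(p1,whs1)} \ {in(p2,t1)} = {pkg_at(p1,whs1)}
  ∪ pre   = {pkg_at(p1,whs1)} ∪ {pkg_at(p2,portA), truck_at(t1,portA)}
          = {pkg_at(p1,whs1), pkg_at(p2,portA), truck_at(t1,portA)}

== RESULT ==
["pkg_at(p1,whs1)", "pkg_at(p2,portA)", "truck_at(t1,portA)"]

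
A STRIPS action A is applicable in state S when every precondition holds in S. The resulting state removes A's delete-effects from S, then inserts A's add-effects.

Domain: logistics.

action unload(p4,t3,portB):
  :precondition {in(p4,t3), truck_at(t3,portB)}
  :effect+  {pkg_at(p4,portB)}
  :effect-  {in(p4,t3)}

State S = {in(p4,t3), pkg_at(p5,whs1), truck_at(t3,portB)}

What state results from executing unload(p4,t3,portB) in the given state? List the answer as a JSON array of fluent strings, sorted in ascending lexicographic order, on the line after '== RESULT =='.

Compute (S \ del) ∪ add:
  pre ⊆ S: {in(p4,t3), truck_at(t3,portB)} ⊆ S  — applicable
  S \ del = {pkg_at(p5,whs1), truck_at(t3,portB)}
  ∪ add   = {pkg_at(p4,portB), pkg_at(p5,whs1), truck_at(t3,portB)}

== RESULT ==
["pkg_at(p4,portB)", "pkg_at(p5,whs1)", "truck_at(t3,portB)"]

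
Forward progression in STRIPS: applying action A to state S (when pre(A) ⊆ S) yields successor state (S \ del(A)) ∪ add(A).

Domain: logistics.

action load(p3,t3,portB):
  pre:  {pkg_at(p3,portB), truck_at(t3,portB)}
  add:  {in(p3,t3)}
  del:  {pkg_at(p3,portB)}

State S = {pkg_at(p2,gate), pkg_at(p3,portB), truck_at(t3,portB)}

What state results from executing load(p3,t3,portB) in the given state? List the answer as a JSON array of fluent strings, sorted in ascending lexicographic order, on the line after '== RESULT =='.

Compute (S \ del) ∪ add:
  pre ⊆ S: {pkg_at(p3,portB), truck_at(t3,portB)} ⊆ S  — applicable
  S \ del = {pkg_at(p2,gate), truck_at(t3,portB)}
  ∪ add   = {in(p3,t3), pkg_at(p2,gate), truck_at(t3,portB)}

== RESULT ==
["in(p3,t3)", "pkg_at(p2,gate)", "truck_at(t3,portB)"]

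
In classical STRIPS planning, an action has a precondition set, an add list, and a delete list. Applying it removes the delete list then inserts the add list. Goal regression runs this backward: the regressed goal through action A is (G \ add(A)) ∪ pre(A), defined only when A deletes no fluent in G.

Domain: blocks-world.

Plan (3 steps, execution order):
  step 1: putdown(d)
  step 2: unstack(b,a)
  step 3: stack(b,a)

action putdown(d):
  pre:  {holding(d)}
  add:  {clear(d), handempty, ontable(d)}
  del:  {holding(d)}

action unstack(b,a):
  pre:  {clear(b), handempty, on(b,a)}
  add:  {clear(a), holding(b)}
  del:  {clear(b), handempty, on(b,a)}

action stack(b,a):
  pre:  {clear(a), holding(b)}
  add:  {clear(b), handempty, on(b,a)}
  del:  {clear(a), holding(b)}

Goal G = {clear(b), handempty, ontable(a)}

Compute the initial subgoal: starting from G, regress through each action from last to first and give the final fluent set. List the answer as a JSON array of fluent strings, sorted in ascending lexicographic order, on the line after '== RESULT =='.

Work backward from the goal:
  through step 3 (stack(b,a)): drop {clear(b), handempty}, keep {ontable(a)}, require {clear(a), holding(b)}
    → {clear(a), holding(b), ontable(a)}
  through step 2 (unstack(b,a)): drop {clear(a), holding(b)}, keep {ontable(a)}, require {clear(b), handempty, on(b,a)}
    → {clear(b), handempty, on(b,a), ontable(a)}
  through step 1 (putdown(d)): drop {handempty}, keep {clear(b), on(b,a), ontable(a)}, require {holding(d)}
    → {clear(b), holding(d), on(b,a), ontable(a)}

== RESULT ==
["clear(b)", "holding(d)", "on(b,a)", "ontable(a)"]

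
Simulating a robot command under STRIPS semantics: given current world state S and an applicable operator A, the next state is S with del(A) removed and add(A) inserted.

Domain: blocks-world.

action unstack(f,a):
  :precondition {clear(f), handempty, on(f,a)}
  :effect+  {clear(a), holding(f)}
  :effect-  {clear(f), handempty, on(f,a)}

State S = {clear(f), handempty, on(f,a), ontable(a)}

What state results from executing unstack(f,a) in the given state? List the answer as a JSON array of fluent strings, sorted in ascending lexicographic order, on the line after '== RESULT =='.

Progress:
  pre ⊆ S: {clear(f), handempty, on(f,a)} ⊆ S  — applicable
  S \ del = {ontable(a)}
  ∪ add   = {clear(a), holding(f), ontable(a)}

== RESULT ==
["clear(a)", "holding(f)", "ontable(a)"]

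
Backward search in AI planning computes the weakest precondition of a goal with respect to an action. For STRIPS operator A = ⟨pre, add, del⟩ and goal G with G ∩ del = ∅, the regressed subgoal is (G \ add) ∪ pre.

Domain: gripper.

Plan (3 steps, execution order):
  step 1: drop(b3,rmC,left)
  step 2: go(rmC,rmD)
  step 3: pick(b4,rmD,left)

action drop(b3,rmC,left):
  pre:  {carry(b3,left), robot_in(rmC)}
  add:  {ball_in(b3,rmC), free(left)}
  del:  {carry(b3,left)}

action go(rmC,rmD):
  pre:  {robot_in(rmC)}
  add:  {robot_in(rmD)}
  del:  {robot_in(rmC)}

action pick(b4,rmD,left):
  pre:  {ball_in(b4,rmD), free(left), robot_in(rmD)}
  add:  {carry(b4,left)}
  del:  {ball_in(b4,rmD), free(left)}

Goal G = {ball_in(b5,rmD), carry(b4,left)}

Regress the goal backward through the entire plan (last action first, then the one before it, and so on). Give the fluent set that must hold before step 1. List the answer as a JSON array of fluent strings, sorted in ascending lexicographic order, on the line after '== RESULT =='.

Work backward from the goal:
  through step 3 (pick(b4,rmD,left)): drop {carry(b4,left)}, keep {ball_in(b5,rmD)}, require {ball_in(b4,rmD), free(left), robot_in(rmD)}
    → {ball_in(b4,rmD), ball_in(b5,rmD), free(left), robot_in(rmD)}
  through step 2 (go(rmC,rmD)): drop {robot_in(rmD)}, keep {ball_in(b4,rmD), ball_in(b5,rmD), free(left)}, require {robot_in(rmC)}
    → {ball_in(b4,rmD), ball_in(b5,rmD), free(left), robot_in(rmC)}
  through step 1 (drop(b3,rmC,left)): drop {free(left)}, keep {ball_in(b4,rmD), ball_in(b5,rmD), robot_in(rmC)}, require {carry(b3,left), robot_in(rmC)}
    → {ball_in(b4,rmD), ball_in(b5,rmD), carry(b3,left), robot_in(rmC)}

== RESULT ==
["ball_in(b4,rmD)", "ball_in(b5,rmD)", "carry(b3,left)", "robot_in(rmC)"]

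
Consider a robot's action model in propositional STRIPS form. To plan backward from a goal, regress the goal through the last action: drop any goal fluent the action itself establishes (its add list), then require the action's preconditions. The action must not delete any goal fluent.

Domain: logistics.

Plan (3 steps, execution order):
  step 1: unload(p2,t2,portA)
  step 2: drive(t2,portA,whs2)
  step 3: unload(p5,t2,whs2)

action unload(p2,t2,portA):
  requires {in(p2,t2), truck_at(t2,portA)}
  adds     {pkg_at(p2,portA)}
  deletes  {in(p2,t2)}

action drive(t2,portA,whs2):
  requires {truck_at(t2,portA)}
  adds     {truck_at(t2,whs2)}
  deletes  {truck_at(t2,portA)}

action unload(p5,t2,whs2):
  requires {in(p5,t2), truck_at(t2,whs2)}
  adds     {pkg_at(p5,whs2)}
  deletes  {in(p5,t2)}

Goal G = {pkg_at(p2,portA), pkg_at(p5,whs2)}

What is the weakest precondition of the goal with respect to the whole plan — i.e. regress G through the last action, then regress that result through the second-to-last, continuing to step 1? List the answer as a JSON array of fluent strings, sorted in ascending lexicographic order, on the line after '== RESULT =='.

Work backward from the goal:
  through step 3 (unload(p5,t2,whs2)): drop {pkg_at(p5,whs2)}, keep {pkg_at(p2,portA)}, require {in(p5,t2), truck_at(t2,whs2)}
    → {in(p5,t2), pkg_at(p2,portA), truck_at(t2,whs2)}
  through step 2 (drive(t2,portA,whs2)): drop {truck_at(t2,whs2)}, keep {in(p5,t2), pkg_at(p2,portA)}, require {truck_at(t2,portA)}
    → {in(p5,t2), pkg_at(p2,portA), truck_at(t2,portA)}
  through step 1 (unload(p2,t2,portA)): drop {pkg_at(p2,portA)}, keep {in(p5,t2), truck_at(t2,portA)}, require {in(p2,t2), truck_at(t2,portA)}
    → {in(p2,t2), in(p5,t2), truck_at(t2,portA)}

== RESULT ==
["in(p2,t2)", "in(p5,t2)", "truck_at(t2,portA)"]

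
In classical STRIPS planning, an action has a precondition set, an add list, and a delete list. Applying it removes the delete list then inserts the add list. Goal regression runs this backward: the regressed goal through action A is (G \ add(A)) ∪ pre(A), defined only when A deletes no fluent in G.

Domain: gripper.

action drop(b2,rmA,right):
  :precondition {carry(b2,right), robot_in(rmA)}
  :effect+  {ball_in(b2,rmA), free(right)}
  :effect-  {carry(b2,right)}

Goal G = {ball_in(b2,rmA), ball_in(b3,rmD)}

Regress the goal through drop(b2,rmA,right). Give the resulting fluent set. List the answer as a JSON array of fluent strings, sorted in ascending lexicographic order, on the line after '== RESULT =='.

Regress:
  G ∩ del = {}  (empty — regression defined)
  G \ add = {ball_in(b2,rmA), ball_in(b3,rmD)} \ {ball_in(b2,rmA), free(right)} = {ball_in(b3,rmD)}
  ∪ pre   = {ball_in(b3,rmD)} ∪ {carry(b2,right), robot_in(rmA)}
          = {ball_in(b3,rmD), carry(b2,right), robot_in(rmA)}

== RESULT ==
["ball_in(b3,rmD)", "carry(b2,right)", "robot_in(rmA)"]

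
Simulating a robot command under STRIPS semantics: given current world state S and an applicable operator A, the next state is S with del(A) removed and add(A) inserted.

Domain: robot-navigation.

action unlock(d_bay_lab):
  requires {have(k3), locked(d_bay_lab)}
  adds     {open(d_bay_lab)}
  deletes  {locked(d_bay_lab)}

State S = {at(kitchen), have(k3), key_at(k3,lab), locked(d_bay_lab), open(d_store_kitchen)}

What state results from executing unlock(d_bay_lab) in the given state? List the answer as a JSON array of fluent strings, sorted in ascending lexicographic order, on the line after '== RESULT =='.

Progress:
  pre ⊆ S: {have(k3), locked(d_bay_lab)} ⊆ S  — applicable
  S \ del = {at(kitchen), have(k3), key_at(k3,lab), open(d_store_kitchen)}
  ∪ add   = {at(kitchen), have(k3), key_at(k3,lab), open(d_bay_lab), open(d_store_kitchen)}

== RESULT ==
["at(kitchen)", "have(k3)", "key_at(k3,lab)", "open(d_bay_lab)", "open(d_store_kitchen)"]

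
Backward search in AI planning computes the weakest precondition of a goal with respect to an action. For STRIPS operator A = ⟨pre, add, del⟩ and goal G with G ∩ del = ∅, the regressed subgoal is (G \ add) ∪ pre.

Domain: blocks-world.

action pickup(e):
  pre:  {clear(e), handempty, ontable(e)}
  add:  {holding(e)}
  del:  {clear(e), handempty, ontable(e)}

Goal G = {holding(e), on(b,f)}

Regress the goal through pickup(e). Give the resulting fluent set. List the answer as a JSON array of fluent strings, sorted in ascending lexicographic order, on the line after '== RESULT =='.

Compute (G \ add) ∪ pre:
  G ∩ del = {}  (empty — regression defined)
  G \ add = {holding(e), on(b,f)} \ {holding(e)} = {on(b,f)}
  ∪ pre   = {on(b,f)} ∪ {clear(e), handempty, ontable(e)}
          = {clear(e), handempty, on(b,f), ontable(e)}

== RESULT ==
["clear(e)", "handempty", "on(b,f)", "ontable(e)"]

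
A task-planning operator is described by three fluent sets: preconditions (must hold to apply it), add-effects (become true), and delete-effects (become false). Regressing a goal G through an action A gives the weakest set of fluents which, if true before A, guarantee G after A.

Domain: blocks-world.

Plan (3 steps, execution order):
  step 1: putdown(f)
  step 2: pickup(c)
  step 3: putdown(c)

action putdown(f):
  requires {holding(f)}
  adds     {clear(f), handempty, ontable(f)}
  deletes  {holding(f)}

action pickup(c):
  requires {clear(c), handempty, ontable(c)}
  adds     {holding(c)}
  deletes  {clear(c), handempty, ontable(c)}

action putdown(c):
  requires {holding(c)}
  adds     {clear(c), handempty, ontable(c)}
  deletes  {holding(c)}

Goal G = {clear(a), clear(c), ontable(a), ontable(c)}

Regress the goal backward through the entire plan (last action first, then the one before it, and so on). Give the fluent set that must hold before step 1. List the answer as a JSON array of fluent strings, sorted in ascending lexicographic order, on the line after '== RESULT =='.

Regress step by step:
  through step 3 (putdown(c)): drop {clear(c), ontable(c)}, keep {clear(a), ontable(a)}, require {holding(c)}
    → {clear(a), holding(c), ontable(a)}
  through step 2 (pickup(c)): drop {holding(c)}, keep {clear(a), ontable(a)}, require {clear(c), handempty, ontable(c)}
    → {clear(a), clear(c), handempty, ontable(a), ontable(c)}
  through step 1 (putdown(f)): drop {handempty}, keep {clear(a), clear(c), ontable(a), ontable(c)}, require {holding(f)}
    → {clear(a), clear(c), holding(f), ontable(a), ontable(c)}

== RESULT ==
["clear(a)", "clear(c)", "holding(f)", "ontable(a)", "ontable(c)"]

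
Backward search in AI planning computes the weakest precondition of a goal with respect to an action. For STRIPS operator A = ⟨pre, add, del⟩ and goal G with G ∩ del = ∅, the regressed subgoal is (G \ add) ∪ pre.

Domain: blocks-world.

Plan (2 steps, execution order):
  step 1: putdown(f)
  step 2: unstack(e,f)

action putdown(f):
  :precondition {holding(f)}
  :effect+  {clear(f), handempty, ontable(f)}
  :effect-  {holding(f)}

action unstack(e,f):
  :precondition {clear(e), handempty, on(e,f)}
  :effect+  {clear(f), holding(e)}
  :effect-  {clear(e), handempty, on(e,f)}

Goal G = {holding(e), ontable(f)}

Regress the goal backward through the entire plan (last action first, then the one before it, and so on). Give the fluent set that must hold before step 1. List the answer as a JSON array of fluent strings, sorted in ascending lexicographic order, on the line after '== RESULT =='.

Work backward from the goal:
  through step 2 (unstack(e,f)): drop {holding(e)}, keep {ontable(f)}, require {clear(e), handempty, on(e,f)}
    → {clear(e), handempty, on(e,f), ontable(f)}
  through step 1 (putdown(f)): drop {handempty, ontable(f)}, keep {clear(e), on(e,f)}, require {holding(f)}
    → {clear(e), holding(f), on(e,f)}

== RESULT ==
["clear(e)", "holding(f)", "on(e,f)"]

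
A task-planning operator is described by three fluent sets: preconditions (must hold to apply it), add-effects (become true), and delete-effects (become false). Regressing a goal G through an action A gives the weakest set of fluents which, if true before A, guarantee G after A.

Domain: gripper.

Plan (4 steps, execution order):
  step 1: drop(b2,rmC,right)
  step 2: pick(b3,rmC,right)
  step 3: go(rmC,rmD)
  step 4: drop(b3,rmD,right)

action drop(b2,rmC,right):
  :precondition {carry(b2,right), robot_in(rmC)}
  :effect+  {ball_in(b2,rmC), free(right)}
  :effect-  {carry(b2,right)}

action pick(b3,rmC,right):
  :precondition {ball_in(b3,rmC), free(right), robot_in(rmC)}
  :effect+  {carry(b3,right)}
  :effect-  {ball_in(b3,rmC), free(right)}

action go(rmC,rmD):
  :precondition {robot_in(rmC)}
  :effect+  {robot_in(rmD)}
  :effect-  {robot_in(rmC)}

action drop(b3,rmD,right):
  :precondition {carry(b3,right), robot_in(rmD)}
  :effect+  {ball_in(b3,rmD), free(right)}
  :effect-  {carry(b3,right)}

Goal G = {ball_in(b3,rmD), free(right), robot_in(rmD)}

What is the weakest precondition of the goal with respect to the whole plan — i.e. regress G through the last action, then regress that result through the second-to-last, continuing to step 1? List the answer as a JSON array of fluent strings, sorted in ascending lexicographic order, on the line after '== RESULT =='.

Regress step by step:
  through step 4 (drop(b3,rmD,right)): drop {ball_in(b3,rmD), free(right)}, keep {robot_in(rmD)}, require {carry(b3,right), robot_in(rmD)}
    → {carry(b3,right), robot_in(rmD)}
  through step 3 (go(rmC,rmD)): drop {robot_in(rmD)}, keep {carry(b3,right)}, require {robot_in(rmC)}
    → {carry(b3,right), robot_in(rmC)}
  through step 2 (pick(b3,rmC,right)): drop {carry(b3,right)}, keep {robot_in(rmC)}, require {ball_in(b3,rmC), free(right), robot_in(rmC)}
    → {ball_in(b3,rmC), free(right), robot_in(rmC)}
  through step 1 (drop(b2,rmC,right)): drop {free(right)}, keep {ball_in(b3,rmC), robot_in(rmC)}, require {carry(b2,right), robot_in(rmC)}
    → {ball_in(b3,rmC), carry(b2,right), robot_in(rmC)}

== RESULT ==
["ball_in(b3,rmC)", "carry(b2,right)", "robot_in(rmC)"]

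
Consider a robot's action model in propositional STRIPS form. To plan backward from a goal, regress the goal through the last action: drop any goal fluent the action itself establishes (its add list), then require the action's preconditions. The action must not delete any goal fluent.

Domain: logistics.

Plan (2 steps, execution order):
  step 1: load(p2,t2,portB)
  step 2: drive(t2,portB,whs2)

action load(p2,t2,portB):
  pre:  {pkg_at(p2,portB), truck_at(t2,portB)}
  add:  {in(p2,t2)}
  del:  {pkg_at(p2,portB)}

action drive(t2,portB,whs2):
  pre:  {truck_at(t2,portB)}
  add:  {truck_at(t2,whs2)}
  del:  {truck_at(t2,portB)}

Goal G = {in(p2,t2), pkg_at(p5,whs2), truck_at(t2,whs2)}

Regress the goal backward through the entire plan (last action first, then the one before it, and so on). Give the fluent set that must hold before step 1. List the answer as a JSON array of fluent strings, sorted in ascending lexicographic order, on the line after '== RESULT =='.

Work backward from the goal:
  through step 2 (drive(t2,portB,whs2)): drop {truck_at(t2,whs2)}, keep {in(p2,t2), pkg_at(p5,whs2)}, require {truck_at(t2,portB)}
    → {in(p2,t2), pkg_at(p5,whs2), truck_at(t2,portB)}
  through step 1 (load(p2,t2,portB)): drop {in(p2,t2)}, keep {pkg_at(p5,whs2), truck_at(t2,portB)}, require {pkg_at(p2,portB), truck_at(t2,portB)}
    → {pkg_at(p2,portB), pkg_at(p5,whs2), truck_at(t2,portB)}

== RESULT ==
["pkg_at(p2,portB)", "pkg_at(p5,whs2)", "truck_at(t2,portB)"]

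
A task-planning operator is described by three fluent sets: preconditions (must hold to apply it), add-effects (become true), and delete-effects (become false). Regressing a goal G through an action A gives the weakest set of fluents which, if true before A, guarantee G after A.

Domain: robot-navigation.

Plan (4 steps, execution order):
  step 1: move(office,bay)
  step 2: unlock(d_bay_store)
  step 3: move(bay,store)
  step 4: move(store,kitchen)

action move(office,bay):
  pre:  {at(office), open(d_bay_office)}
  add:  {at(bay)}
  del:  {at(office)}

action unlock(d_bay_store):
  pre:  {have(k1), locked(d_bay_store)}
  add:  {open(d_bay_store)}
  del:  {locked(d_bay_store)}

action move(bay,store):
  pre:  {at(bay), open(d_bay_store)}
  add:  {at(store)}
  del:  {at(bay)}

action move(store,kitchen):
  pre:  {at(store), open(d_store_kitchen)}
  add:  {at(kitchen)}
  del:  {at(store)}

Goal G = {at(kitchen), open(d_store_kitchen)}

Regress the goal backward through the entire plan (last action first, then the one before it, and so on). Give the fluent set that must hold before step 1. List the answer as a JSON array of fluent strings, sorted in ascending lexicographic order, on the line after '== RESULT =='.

Work backward from the goal:
  through step 4 (move(store,kitchen)): drop {at(kitchen)}, keep {open(d_store_kitchen)}, require {at(store), open(d_store_kitchen)}
    → {at(store), open(d_store_kitchen)}
  through step 3 (move(bay,store)): drop {at(store)}, keep {open(d_store_kitchen)}, require {at(bay), open(d_bay_store)}
    → {at(bay), open(d_bay_store), open(d_store_kitchen)}
  through step 2 (unlock(d_bay_store)): drop {open(d_bay_store)}, keep {at(bay), open(d_store_kitchen)}, require {have(k1), locked(d_bay_store)}
    → {at(bay), have(k1), locked(d_bay_store), open(d_store_kitchen)}
  through step 1 (move(office,bay)): drop {at(bay)}, keep {have(k1), locked(d_bay_store), open(d_store_kitchen)}, require {at(office), open(d_bay_office)}
    → {at(office), have(k1), locked(d_bay_store), open(d_bay_office), open(d_store_kitchen)}

== RESULT ==
["at(office)", "have(k1)", "locked(d_bay_store)", "open(d_bay_office)", "open(d_store_kitchen)"]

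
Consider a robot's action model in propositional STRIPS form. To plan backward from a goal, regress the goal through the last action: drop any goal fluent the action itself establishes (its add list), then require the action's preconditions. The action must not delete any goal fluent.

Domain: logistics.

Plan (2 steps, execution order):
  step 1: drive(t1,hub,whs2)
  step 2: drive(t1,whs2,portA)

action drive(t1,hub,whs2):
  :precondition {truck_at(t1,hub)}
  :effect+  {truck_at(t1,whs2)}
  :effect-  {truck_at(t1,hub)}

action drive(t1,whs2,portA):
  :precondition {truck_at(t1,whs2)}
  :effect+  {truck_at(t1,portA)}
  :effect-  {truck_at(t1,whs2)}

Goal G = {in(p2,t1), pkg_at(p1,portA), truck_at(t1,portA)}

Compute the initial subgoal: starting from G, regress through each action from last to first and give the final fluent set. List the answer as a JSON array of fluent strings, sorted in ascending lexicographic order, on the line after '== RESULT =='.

Work backward from the goal:
  through step 2 (drive(t1,whs2,portA)): drop {truck_at(t1,portA)}, keep {in(p2,t1), pkg_at(p1,portA)}, require {truck_at(t1,whs2)}
    → {in(p2,t1), pkg_at(p1,portA), truck_at(t1,whs2)}
  through step 1 (drive(t1,hub,whs2)): drop {truck_at(t1,whs2)}, keep {in(p2,t1), pkg_at(p1,portA)}, require {truck_at(t1,hub)}
    → {in(p2,t1), pkg_at(p1,portA), truck_at(t1,hub)}

== RESULT ==
["in(p2,t1)", "pkg_at(p1,portA)", "truck_at(t1,hub)"]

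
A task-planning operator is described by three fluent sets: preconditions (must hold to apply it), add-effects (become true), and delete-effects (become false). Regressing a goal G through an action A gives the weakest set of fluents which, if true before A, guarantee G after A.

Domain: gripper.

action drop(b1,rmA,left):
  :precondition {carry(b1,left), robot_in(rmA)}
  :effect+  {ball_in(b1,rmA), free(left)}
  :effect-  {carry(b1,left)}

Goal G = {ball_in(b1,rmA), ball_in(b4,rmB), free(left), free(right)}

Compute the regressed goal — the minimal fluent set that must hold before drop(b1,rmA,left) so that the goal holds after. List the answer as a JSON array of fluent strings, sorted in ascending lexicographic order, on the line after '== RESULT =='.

Regress:
  G ∩ del = {}  (empty — regression defined)
  G \ add = {ball_in(b1,rmA), ball_in(b4,rmB), free(left), free(right)} \ {ball_in(b1,rmA), free(left)} = {ball_in(b4,rmB), free(right)}
  ∪ pre   = {ball_in(b4,rmB), free(right)} ∪ {carry(b1,left), robot_in(rmA)}
          = {ball_in(b4,rmB), carry(b1,left), free(right), robot_in(rmA)}

== RESULT ==
["ball_in(b4,rmB)", "carry(b1,left)", "free(right)", "robot_in(rmA)"]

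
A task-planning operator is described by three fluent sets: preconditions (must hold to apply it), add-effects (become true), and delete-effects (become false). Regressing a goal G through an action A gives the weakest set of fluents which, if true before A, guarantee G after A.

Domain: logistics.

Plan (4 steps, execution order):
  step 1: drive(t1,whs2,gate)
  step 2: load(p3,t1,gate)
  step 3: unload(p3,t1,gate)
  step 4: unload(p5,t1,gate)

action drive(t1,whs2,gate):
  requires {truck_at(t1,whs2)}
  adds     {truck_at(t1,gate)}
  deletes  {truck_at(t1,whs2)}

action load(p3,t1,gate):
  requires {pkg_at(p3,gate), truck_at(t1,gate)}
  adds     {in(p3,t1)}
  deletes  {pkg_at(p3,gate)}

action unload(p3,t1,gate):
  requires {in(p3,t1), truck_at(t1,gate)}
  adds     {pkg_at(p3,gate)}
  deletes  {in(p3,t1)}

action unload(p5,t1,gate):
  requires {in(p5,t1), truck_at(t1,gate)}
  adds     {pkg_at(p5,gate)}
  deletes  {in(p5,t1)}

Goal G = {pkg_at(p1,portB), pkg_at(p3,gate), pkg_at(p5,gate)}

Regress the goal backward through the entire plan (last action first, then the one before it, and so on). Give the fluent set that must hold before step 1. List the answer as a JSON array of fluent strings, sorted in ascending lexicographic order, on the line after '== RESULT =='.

Regress step by step:
  through step 4 (unload(p5,t1,gate)): drop {pkg_at(p5,gate)}, keep {pkg_at(p1,portB), pkg_at(p3,gate)}, require {in(p5,t1), truck_at(t1,gate)}
    → {in(p5,t1), pkg_at(p1,portB), pkg_at(p3,gate), truck_at(t1,gate)}
  through step 3 (unload(p3,t1,gate)): drop {pkg_at(p3,gate)}, keep {in(p5,t1), pkg_at(p1,portB), truck_at(t1,gate)}, require {in(p3,t1), truck_at(t1,gate)}
    → {in(p3,t1), in(p5,t1), pkg_at(p1,portB), truck_at(t1,gate)}
  through step 2 (load(p3,t1,gate)): drop {in(p3,t1)}, keep {in(p5,t1), pkg_at(p1,portB), truck_at(t1,gate)}, require {pkg_at(p3,gate), truck_at(t1,gate)}
    → {in(p5,t1), pkg_at(p1,portB), pkg_at(p3,gate), truck_at(t1,gate)}
  through step 1 (drive(t1,whs2,gate)): drop {truck_at(t1,gate)}, keep {in(p5,t1), pkg_at(p1,portB), pkg_at(p3,gate)}, require {truck_at(t1,whs2)}
    → {in(p5,t1), pkg_at(p1,portB), pkg_at(p3,gate), truck_at(t1,whs2)}

== RESULT ==
["in(p5,t1)", "pkg_at(p1,portB)", "pkg_at(p3,gate)", "truck_at(t1,whs2)"]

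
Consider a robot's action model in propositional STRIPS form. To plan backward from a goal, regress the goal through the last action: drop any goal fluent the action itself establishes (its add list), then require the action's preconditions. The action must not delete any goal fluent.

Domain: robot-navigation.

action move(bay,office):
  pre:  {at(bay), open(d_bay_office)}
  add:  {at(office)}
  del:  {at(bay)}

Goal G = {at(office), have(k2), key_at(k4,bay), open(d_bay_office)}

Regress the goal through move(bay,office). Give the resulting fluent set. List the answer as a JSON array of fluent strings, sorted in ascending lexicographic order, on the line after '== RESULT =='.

Compute (G \ add) ∪ pre:
  G ∩ del = {}  (empty — regression defined)
  G \ add = {at(office), have(k2), key_at(k4,bay), open(d_bay_office)} \ {at(office)} = {have(k2), key_at(k4,bay), open(d_bay_office)}
  ∪ pre   = {have(k2), key_at(k4,bay), open(d_bay_office)} ∪ {at(bay), open(d_bay_office)}
          = {at(bay), have(k2), key_at(k4,bay), open(d_bay_office)}

== RESULT ==
["at(bay)", "have(k2)", "key_at(k4,bay)", "open(d_bay_office)"]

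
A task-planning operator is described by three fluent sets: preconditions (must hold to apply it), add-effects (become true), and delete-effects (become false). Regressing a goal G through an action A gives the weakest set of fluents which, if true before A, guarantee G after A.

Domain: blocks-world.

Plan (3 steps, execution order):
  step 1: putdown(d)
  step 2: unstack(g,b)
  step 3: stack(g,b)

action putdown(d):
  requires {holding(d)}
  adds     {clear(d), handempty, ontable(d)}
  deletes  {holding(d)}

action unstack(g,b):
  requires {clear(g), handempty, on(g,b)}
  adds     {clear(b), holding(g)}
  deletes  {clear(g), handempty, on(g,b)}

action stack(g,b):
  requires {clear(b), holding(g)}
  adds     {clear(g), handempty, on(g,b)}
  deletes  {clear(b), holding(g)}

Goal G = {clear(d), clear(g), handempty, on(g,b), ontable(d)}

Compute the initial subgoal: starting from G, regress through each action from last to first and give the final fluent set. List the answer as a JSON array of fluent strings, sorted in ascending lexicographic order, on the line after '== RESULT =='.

Regress step by step:
  through step 3 (stack(g,b)): drop {clear(g), handempty, on(g,b)}, keep {clear(d), ontable(d)}, require {clear(b), holding(g)}
    → {clear(b), clear(d), holding(g), ontable(d)}
  through step 2 (unstack(g,b)): drop {clear(b), holding(g)}, keep {clear(d), ontable(d)}, require {clear(g), handempty, on(g,b)}
    → {clear(d), clear(g), handempty, on(g,b), ontable(d)}
  through step 1 (putdown(d)): drop {clear(d), handempty, ontable(d)}, keep {clear(g), on(g,b)}, require {holding(d)}
    → {clear(g), holding(d), on(g,b)}

== RESULT ==
["clear(g)", "holding(d)", "on(g,b)"]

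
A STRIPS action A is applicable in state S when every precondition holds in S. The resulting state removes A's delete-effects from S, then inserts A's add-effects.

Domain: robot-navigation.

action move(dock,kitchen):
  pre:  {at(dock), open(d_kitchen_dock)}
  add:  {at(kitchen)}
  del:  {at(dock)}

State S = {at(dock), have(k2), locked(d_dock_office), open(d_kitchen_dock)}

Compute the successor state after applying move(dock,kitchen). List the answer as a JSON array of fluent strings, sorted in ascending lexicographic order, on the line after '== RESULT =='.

Progress:
  pre ⊆ S: {at(dock), open(d_kitchen_dock)} ⊆ S  — applicable
  S \ del = {have(k2), locked(d_dock_office), open(d_kitchen_dock)}
  ∪ add   = {at(kitchen), have(k2), locked(d_dock_office), open(d_kitchen_dock)}

== RESULT ==
["at(kitchen)", "have(k2)", "locked(d_dock_office)", "open(d_kitchen_dock)"]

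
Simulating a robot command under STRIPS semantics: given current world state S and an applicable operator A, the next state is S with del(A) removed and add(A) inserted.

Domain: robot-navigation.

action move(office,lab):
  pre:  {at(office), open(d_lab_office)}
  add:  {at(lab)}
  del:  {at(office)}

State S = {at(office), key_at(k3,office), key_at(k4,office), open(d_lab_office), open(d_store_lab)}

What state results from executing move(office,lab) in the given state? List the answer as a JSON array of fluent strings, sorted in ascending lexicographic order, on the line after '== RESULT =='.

Compute (S \ del) ∪ add:
  pre ⊆ S: {at(office), open(d_lab_office)} ⊆ S  — applicable
  S \ del = {key_at(k3,office), key_at(k4,office), open(d_lab_office), open(d_store_lab)}
  ∪ add   = {at(lab), key_at(k3,office), key_at(k4,office), open(d_lab_office), open(d_store_lab)}

== RESULT ==
["at(lab)", "key_at(k3,office)", "key_at(k4,office)", "open(d_lab_office)", "open(d_store_lab)"]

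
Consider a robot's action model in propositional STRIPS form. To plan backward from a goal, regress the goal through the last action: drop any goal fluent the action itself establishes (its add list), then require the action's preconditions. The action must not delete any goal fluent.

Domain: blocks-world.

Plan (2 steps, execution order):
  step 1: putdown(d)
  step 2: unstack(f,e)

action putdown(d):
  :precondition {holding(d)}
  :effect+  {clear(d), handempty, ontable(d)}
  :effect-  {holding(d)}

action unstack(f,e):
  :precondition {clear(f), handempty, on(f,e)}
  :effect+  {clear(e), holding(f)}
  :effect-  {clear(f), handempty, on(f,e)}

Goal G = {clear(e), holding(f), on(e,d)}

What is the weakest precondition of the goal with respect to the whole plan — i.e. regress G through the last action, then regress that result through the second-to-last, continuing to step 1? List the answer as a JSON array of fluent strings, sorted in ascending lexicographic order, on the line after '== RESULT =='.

Regress step by step:
  through step 2 (unstack(f,e)): drop {clear(e), holding(f)}, keep {on(e,d)}, require {clear(f), handempty, on(f,e)}
    → {clear(f), handempty, on(e,d), on(f,e)}
  through step 1 (putdown(d)): drop {handempty}, keep {clear(f), on(e,d), on(f,e)}, require {holding(d)}
    → {clear(f), holding(d), on(e,d), on(f,e)}

== RESULT ==
["clear(f)", "holding(d)", "on(e,d)", "on(f,e)"]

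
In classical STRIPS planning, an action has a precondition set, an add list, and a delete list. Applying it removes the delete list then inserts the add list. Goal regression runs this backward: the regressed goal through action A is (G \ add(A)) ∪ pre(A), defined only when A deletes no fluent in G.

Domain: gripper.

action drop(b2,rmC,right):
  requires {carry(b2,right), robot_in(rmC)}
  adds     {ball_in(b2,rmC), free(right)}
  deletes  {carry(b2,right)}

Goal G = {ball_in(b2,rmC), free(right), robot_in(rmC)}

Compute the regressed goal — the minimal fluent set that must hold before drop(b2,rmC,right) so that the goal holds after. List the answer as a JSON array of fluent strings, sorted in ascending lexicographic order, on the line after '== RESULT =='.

Compute (G \ add) ∪ pre:
  G ∩ del = {}  (empty — regression defined)
  G \ add = {ball_in(b2,rmC), free(right), robot_in(rmC)} \ {ball_in(b2,rmC), free(right)} = {robot_in(rmC)}
  ∪ pre   = {robot_in(rmC)} ∪ {carry(b2,right), robot_in(rmC)}
          = {carry(b2,right), robot_in(rmC)}

== RESULT ==
["carry(b2,right)", "robot_in(rmC)"]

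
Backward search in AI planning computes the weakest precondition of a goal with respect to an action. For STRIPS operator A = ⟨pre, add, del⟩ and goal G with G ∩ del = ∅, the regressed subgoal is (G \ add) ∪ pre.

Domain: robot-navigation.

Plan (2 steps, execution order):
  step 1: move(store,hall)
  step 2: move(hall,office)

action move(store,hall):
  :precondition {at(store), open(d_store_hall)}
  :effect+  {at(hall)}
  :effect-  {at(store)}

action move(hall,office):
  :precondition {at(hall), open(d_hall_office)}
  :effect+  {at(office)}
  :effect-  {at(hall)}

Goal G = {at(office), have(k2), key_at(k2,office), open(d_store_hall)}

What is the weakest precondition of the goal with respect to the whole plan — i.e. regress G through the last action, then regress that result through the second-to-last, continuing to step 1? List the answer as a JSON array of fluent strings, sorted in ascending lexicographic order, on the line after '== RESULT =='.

Work backward from the goal:
  through step 2 (move(hall,office)): drop {at(office)}, keep {have(k2), key_at(k2,office), open(d_store_hall)}, require {at(hall), open(d_hall_office)}
    → {at(hall), have(k2), key_at(k2,office), open(d_hall_office), open(d_store_hall)}
  through step 1 (move(store,hall)): drop {at(hall)}, keep {have(k2), key_at(k2,office), open(d_hall_office), open(d_store_hall)}, require {at(store), open(d_store_hall)}
    → {at(store), have(k2), key_at(k2,office), open(d_hall_office), open(d_store_hall)}

== RESULT ==
["at(store)", "have(k2)", "key_at(k2,office)", "open(d_hall_office)", "open(d_store_hall)"]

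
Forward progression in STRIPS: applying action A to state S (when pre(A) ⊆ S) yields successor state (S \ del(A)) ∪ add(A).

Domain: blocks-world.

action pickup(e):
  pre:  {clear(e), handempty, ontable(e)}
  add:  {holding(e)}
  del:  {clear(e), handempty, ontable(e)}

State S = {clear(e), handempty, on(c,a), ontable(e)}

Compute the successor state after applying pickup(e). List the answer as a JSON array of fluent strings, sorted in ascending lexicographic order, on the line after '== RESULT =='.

Compute (S \ del) ∪ add:
  pre ⊆ S: {clear(e), handempty, ontable(e)} ⊆ S  — applicable
  S \ del = {on(c,a)}
  ∪ add   = {holding(e), on(c,a)}

== RESULT ==
["holding(e)", "on(c,a)"]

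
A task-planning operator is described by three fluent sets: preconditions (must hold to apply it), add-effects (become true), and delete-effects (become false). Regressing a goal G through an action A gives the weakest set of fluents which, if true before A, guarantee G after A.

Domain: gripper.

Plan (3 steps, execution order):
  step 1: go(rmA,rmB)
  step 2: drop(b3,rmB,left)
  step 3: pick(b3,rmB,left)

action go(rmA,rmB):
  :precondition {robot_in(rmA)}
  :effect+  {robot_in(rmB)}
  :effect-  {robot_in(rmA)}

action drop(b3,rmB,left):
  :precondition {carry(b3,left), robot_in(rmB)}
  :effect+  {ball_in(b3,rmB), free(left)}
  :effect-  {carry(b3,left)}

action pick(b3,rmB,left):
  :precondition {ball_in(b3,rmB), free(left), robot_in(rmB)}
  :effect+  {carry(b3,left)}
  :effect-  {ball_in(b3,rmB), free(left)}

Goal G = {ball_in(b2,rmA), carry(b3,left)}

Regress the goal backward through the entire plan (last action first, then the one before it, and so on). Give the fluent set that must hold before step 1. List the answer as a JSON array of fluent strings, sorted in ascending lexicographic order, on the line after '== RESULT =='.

Regress step by step:
  through step 3 (pick(b3,rmB,left)): drop {carry(b3,left)}, keep {ball_in(b2,rmA)}, require {ball_in(b3,rmB), free(left), robot_in(rmB)}
    → {ball_in(b2,rmA), ball_in(b3,rmB), free(left), robot_in(rmB)}
  through step 2 (drop(b3,rmB,left)): drop {ball_in(b3,rmB), free(left)}, keep {ball_in(b2,rmA), robot_in(rmB)}, require {carry(b3,left), robot_in(rmB)}
    → {ball_in(b2,rmA), carry(b3,left), robot_in(rmB)}
  through step 1 (go(rmA,rmB)): drop {robot_in(rmB)}, keep {ball_in(b2,rmA), carry(b3,left)}, require {robot_in(rmA)}
    → {ball_in(b2,rmA), carry(b3,left), robot_in(rmA)}

== RESULT ==
["ball_in(b2,rmA)", "carry(b3,left)", "robot_in(rmA)"]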